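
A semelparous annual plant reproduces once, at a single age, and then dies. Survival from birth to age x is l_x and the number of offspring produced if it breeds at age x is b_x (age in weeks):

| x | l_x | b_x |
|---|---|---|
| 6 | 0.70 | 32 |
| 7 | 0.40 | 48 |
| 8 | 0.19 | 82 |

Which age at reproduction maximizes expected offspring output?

6

Expected offspring if breeding at age x = l_x × b_x:
  age 6: 0.70 × 32 = 22.400
  age 7: 0.40 × 48 = 19.200
  age 8: 0.19 × 82 = 15.580
Maximum at age 6 (22.400).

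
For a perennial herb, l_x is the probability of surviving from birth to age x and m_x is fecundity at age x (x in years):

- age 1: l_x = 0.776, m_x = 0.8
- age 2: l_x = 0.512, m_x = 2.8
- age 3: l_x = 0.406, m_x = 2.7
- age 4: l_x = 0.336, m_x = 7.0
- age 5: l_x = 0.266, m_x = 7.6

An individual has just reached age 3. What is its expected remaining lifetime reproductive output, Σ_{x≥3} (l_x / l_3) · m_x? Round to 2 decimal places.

13.47

l_3 = 0.406. Conditional survival from age 3 to x is l_x / l_3.
  x=3: (0.406/0.406) × 2.7 = 2.7000
  x=4: (0.336/0.406) × 7.0 = 5.7931
  x=5: (0.266/0.406) × 7.6 = 4.9793
Sum = 2.7000 + 5.7931 + 4.9793 = 13.4724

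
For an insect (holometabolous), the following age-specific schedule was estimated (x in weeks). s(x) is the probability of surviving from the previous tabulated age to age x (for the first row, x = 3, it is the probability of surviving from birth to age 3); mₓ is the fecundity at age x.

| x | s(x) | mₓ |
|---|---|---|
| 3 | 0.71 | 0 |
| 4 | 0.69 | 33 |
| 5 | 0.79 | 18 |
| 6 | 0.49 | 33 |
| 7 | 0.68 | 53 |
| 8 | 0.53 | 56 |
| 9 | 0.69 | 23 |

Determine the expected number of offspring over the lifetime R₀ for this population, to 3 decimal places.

Survivorship from birth: l_x = s_3·s_4·…·s_x.
  l_3 = 0.71000
  l_4 = 0.48990
  l_5 = 0.38702
  l_6 = 0.18964
  l_7 = 0.12896
  l_8 = 0.06835
  l_9 = 0.04716
R₀ = Σ l_x mₓ:
  age 3: 0.71000 × 0 = 0.0000
  age 4: 0.48990 × 33 = 16.1667
  age 5: 0.38702 × 18 = 6.9664
  age 6: 0.18964 × 33 = 6.2581
  age 7: 0.12896 × 53 = 6.8349
  age 8: 0.06835 × 56 = 3.8276
  age 9: 0.04716 × 23 = 1.0847
R₀ = 0.0000 + 16.1667 + 6.9664 + 6.2581 + 6.8349 + 3.8276 + 1.0847 = 41.1383

41.138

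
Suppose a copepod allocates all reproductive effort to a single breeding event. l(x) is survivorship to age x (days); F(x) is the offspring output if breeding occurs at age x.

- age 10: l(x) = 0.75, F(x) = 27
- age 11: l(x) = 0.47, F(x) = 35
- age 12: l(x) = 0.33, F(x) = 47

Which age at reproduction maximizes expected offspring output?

Expected offspring if breeding at age x = l(x) × F(x):
  age 10: 0.75 × 27 = 20.250
  age 11: 0.47 × 35 = 16.450
  age 12: 0.33 × 47 = 15.510
Maximum at age 10 (20.250).

10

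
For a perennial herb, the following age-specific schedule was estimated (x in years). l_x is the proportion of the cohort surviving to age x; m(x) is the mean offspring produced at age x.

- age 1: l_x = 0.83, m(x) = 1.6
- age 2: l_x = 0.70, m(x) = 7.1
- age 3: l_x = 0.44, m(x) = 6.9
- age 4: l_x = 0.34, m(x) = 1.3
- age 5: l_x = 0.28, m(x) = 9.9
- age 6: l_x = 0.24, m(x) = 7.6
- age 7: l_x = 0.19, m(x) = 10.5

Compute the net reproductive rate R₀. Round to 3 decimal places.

16.367

R₀ = Σ l_x m(x):
  age 1: 0.83 × 1.6 = 1.3280
  age 2: 0.70 × 7.1 = 4.9700
  age 3: 0.44 × 6.9 = 3.0360
  age 4: 0.34 × 1.3 = 0.4420
  age 5: 0.28 × 9.9 = 2.7720
  age 6: 0.24 × 7.6 = 1.8240
  age 7: 0.19 × 10.5 = 1.9950
R₀ = 1.3280 + 4.9700 + 3.0360 + 0.4420 + 2.7720 + 1.8240 + 1.9950 = 16.3670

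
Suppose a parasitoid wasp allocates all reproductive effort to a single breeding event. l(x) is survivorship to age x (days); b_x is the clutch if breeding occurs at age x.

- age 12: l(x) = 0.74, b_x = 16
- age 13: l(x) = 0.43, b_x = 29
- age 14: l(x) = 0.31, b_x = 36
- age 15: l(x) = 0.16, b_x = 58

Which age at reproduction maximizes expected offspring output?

Expected offspring if breeding at age x = l(x) × b_x:
  age 12: 0.74 × 16 = 11.840
  age 13: 0.43 × 29 = 12.470
  age 14: 0.31 × 36 = 11.160
  age 15: 0.16 × 58 = 9.280
Maximum at age 13 (12.470).

13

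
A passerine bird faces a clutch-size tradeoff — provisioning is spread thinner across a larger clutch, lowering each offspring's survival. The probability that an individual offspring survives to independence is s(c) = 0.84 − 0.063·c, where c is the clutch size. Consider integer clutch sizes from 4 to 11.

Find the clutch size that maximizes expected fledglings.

Expected fledglings = c × s(c):
  c=4: 4 × 0.588 = 2.352
  c=5: 5 × 0.525 = 2.625
  c=6: 6 × 0.462 = 2.772
  c=7: 7 × 0.399 = 2.793
  c=8: 8 × 0.336 = 2.688
  c=9: 9 × 0.273 = 2.457
  c=10: 10 × 0.210 = 2.100
  c=11: 11 × 0.147 = 1.617
Maximum at c = 7 (2.793 fledglings).

7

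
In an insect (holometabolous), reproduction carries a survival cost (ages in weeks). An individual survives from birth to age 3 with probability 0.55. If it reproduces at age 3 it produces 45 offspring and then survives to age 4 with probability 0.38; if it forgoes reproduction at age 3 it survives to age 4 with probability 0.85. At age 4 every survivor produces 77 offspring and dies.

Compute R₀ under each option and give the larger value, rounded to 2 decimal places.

40.84

breed at age 3: R₀ = 0.55 × (45 + 0.38 × 77) = 0.55 × 74.2600 = 40.8430
delay to age 4: R₀ = 0.55 × (0.85 × 77) = 0.55 × 65.4500 = 35.9975
Higher: breed at age 3 (40.8430).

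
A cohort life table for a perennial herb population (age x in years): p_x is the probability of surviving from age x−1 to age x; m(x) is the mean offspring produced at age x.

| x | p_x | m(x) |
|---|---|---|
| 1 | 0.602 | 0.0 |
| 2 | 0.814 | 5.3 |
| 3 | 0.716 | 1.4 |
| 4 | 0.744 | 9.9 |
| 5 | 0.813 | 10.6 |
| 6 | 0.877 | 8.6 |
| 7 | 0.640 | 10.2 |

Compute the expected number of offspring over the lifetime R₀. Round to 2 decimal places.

10.74

Survivorship from birth: l_x = p_1·p_2·…·p_x.
  l_1 = 0.60200
  l_2 = 0.49003
  l_3 = 0.35086
  l_4 = 0.26104
  l_5 = 0.21223
  l_6 = 0.18612
  l_7 = 0.11912
R₀ = Σ l_x m(x):
  age 1: 0.60200 × 0.0 = 0.0000
  age 2: 0.49003 × 5.3 = 2.5972
  age 3: 0.35086 × 1.4 = 0.4912
  age 4: 0.26104 × 9.9 = 2.5843
  age 5: 0.21223 × 10.6 = 2.2496
  age 6: 0.18612 × 8.6 = 1.6006
  age 7: 0.11912 × 10.2 = 1.2150
R₀ = 0.0000 + 2.5972 + 0.4912 + 2.5843 + 2.2496 + 1.6006 + 1.2150 = 10.7380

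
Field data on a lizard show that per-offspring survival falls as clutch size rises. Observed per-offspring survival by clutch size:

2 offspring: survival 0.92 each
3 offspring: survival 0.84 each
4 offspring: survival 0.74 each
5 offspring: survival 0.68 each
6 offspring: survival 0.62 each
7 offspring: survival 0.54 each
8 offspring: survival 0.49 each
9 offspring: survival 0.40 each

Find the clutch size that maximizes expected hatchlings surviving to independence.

8

Expected hatchlings surviving to independence = c × s(c):
  c=2: 2 × 0.92 = 1.840
  c=3: 3 × 0.84 = 2.520
  c=4: 4 × 0.74 = 2.960
  c=5: 5 × 0.68 = 3.400
  c=6: 6 × 0.62 = 3.720
  c=7: 7 × 0.54 = 3.780
  c=8: 8 × 0.49 = 3.920
  c=9: 9 × 0.40 = 3.600
Maximum at c = 8 (3.920 hatchlings surviving to independence).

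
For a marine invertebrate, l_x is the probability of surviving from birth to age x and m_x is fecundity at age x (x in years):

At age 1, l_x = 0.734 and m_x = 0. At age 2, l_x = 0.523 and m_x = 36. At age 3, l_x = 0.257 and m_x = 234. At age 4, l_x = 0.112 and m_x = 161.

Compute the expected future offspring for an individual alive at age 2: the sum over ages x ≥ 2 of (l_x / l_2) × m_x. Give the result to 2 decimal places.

l_2 = 0.523. Conditional survival from age 2 to x is l_x / l_2.
  x=2: (0.523/0.523) × 36 = 36.0000
  x=3: (0.257/0.523) × 234 = 114.9866
  x=4: (0.112/0.523) × 161 = 34.4780
Sum = 36.0000 + 114.9866 + 34.4780 = 185.4646

185.46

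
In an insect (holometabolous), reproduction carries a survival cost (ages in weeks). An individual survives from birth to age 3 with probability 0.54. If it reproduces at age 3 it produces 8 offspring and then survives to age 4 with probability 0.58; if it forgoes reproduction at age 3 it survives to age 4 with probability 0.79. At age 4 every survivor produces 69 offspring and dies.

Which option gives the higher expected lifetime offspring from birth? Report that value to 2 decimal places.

breed at age 3: R₀ = 0.54 × (8 + 0.58 × 69) = 0.54 × 48.0200 = 25.9308
delay to age 4: R₀ = 0.54 × (0.79 × 69) = 0.54 × 54.5100 = 29.4354
Higher: delay to age 4 (29.4354).

29.44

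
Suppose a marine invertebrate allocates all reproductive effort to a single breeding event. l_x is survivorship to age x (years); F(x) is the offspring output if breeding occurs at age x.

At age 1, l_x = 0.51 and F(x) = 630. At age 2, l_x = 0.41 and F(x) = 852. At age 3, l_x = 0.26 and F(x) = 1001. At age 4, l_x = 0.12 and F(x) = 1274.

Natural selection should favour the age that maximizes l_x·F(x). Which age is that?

2

Expected offspring if breeding at age x = l_x × F(x):
  age 1: 0.51 × 630 = 321.300
  age 2: 0.41 × 852 = 349.320
  age 3: 0.26 × 1001 = 260.260
  age 4: 0.12 × 1274 = 152.880
Maximum at age 2 (349.320).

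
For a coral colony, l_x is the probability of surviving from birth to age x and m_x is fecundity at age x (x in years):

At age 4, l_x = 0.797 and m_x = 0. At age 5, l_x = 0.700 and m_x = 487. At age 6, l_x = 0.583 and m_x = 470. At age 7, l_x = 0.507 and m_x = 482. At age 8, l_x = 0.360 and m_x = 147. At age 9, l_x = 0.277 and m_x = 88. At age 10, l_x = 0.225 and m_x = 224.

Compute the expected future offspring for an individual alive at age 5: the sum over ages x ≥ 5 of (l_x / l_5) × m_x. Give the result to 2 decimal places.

1409.97

l_5 = 0.700. Conditional survival from age 5 to x is l_x / l_5.
  x=5: (0.700/0.700) × 487 = 487.0000
  x=6: (0.583/0.700) × 470 = 391.4429
  x=7: (0.507/0.700) × 482 = 349.1057
  x=8: (0.360/0.700) × 147 = 75.6000
  x=9: (0.277/0.700) × 88 = 34.8229
  x=10: (0.225/0.700) × 224 = 72.0000
Sum = 487.0000 + 391.4429 + 349.1057 + 75.6000 + 34.8229 + 72.0000 = 1409.9714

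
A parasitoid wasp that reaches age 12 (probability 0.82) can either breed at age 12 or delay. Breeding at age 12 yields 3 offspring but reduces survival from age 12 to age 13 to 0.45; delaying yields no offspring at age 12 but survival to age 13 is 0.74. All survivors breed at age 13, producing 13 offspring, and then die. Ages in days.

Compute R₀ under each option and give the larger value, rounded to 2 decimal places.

breed at age 12: R₀ = 0.82 × (3 + 0.45 × 13) = 0.82 × 8.8500 = 7.2570
delay to age 13: R₀ = 0.82 × (0.74 × 13) = 0.82 × 9.6200 = 7.8884
Higher: delay to age 13 (7.8884).

7.89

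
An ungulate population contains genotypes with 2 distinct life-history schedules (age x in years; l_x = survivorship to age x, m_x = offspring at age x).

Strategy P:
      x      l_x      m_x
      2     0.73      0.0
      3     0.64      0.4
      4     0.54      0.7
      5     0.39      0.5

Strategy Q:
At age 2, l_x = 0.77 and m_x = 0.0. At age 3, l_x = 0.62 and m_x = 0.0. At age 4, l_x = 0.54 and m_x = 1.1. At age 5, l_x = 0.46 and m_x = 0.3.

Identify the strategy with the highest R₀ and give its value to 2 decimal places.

0.83

Strategy P: R₀ = 0.73×0.0 + 0.64×0.4 + 0.54×0.7 + 0.39×0.5 = 0.8290
Strategy Q: R₀ = 0.77×0.0 + 0.62×0.0 + 0.54×1.1 + 0.46×0.3 = 0.7320
Highest R₀: strategy P with 0.8290.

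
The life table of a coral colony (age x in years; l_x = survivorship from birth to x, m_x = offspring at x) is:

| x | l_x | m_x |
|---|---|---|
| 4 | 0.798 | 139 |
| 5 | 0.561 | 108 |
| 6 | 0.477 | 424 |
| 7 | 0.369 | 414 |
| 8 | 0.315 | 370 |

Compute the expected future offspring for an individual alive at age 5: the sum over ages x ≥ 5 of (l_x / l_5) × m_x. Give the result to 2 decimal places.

l_5 = 0.561. Conditional survival from age 5 to x is l_x / l_5.
  x=5: (0.561/0.561) × 108 = 108.0000
  x=6: (0.477/0.561) × 424 = 360.5134
  x=7: (0.369/0.561) × 414 = 272.3102
  x=8: (0.315/0.561) × 370 = 207.7540
Sum = 108.0000 + 360.5134 + 272.3102 + 207.7540 = 948.5775

948.58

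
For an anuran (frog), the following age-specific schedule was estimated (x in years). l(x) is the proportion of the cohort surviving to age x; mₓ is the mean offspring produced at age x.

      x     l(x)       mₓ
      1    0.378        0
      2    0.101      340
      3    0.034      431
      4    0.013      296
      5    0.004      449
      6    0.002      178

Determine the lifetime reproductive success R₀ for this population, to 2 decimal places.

R₀ = Σ l(x) mₓ:
  age 1: 0.378 × 0 = 0.0000
  age 2: 0.101 × 340 = 34.3400
  age 3: 0.034 × 431 = 14.6540
  age 4: 0.013 × 296 = 3.8480
  age 5: 0.004 × 449 = 1.7960
  age 6: 0.002 × 178 = 0.3560
R₀ = 0.0000 + 34.3400 + 14.6540 + 3.8480 + 1.7960 + 0.3560 = 54.9940

54.99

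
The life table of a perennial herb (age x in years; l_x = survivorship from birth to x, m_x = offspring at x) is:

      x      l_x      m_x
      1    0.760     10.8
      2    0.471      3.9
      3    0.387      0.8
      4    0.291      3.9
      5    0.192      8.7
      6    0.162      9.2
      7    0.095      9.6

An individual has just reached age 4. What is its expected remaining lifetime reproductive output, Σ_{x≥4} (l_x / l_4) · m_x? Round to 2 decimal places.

l_4 = 0.291. Conditional survival from age 4 to x is l_x / l_4.
  x=4: (0.291/0.291) × 3.9 = 3.9000
  x=5: (0.192/0.291) × 8.7 = 5.7402
  x=6: (0.162/0.291) × 9.2 = 5.1216
  x=7: (0.095/0.291) × 9.6 = 3.1340
Sum = 3.9000 + 5.7402 + 5.1216 + 3.1340 = 17.8959

17.90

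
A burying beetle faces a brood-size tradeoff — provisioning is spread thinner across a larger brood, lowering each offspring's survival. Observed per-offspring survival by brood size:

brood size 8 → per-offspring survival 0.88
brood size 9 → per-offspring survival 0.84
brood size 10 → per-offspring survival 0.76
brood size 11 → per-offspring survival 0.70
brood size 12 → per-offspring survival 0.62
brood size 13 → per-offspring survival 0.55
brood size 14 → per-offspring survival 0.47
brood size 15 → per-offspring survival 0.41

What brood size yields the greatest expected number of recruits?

Expected recruits = c × s(c):
  c=8: 8 × 0.88 = 7.040
  c=9: 9 × 0.84 = 7.560
  c=10: 10 × 0.76 = 7.600
  c=11: 11 × 0.70 = 7.700
  c=12: 12 × 0.62 = 7.440
  c=13: 13 × 0.55 = 7.150
  c=14: 14 × 0.47 = 6.580
  c=15: 15 × 0.41 = 6.150
Maximum at c = 11 (7.700 recruits).

11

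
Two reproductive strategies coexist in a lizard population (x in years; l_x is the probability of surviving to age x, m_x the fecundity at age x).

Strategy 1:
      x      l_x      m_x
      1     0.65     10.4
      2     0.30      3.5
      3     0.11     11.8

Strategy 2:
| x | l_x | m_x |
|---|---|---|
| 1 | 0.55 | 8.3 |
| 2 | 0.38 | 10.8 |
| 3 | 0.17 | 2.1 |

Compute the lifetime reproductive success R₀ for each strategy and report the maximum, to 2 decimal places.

9.11

Strategy 1: R₀ = 0.65×10.4 + 0.30×3.5 + 0.11×11.8 = 9.1080
Strategy 2: R₀ = 0.55×8.3 + 0.38×10.8 + 0.17×2.1 = 9.0260
Highest R₀: strategy 1 with 9.1080.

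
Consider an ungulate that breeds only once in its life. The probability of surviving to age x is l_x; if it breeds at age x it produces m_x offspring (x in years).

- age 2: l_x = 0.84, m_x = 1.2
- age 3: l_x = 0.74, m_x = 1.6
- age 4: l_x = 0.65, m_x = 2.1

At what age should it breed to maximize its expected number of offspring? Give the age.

4

Expected offspring if breeding at age x = l_x × m_x:
  age 2: 0.84 × 1.2 = 1.008
  age 3: 0.74 × 1.6 = 1.184
  age 4: 0.65 × 2.1 = 1.365
Maximum at age 4 (1.365).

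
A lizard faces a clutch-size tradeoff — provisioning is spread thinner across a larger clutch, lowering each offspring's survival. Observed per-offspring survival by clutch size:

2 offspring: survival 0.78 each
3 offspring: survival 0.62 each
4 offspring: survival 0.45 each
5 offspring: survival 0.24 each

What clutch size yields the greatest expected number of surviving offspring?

Expected surviving offspring = c × s(c):
  c=2: 2 × 0.78 = 1.560
  c=3: 3 × 0.62 = 1.860
  c=4: 4 × 0.45 = 1.800
  c=5: 5 × 0.24 = 1.200
Maximum at c = 3 (1.860 surviving offspring).

3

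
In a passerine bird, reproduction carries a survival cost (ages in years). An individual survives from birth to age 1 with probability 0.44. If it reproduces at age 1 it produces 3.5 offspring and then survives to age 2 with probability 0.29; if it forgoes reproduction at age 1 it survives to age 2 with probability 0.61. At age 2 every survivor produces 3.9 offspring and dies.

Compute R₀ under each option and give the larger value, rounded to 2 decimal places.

2.04

breed at age 1: R₀ = 0.44 × (3.5 + 0.29 × 3.9) = 0.44 × 4.6310 = 2.0376
delay to age 2: R₀ = 0.44 × (0.61 × 3.9) = 0.44 × 2.3790 = 1.0468
Higher: breed at age 1 (2.0376).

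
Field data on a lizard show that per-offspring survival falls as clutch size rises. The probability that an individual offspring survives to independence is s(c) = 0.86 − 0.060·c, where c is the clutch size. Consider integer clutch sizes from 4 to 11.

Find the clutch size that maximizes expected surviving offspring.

Expected surviving offspring = c × s(c):
  c=4: 4 × 0.620 = 2.480
  c=5: 5 × 0.560 = 2.800
  c=6: 6 × 0.500 = 3.000
  c=7: 7 × 0.440 = 3.080
  c=8: 8 × 0.380 = 3.040
  c=9: 9 × 0.320 = 2.880
  c=10: 10 × 0.260 = 2.600
  c=11: 11 × 0.200 = 2.200
Maximum at c = 7 (3.080 surviving offspring).

7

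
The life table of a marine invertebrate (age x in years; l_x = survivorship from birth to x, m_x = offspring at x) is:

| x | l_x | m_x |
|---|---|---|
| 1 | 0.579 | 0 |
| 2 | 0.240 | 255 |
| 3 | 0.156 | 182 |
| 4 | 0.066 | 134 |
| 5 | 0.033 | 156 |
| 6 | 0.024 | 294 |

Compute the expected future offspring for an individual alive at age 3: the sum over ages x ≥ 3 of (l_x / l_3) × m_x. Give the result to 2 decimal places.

316.92

l_3 = 0.156. Conditional survival from age 3 to x is l_x / l_3.
  x=3: (0.156/0.156) × 182 = 182.0000
  x=4: (0.066/0.156) × 134 = 56.6923
  x=5: (0.033/0.156) × 156 = 33.0000
  x=6: (0.024/0.156) × 294 = 45.2308
Sum = 182.0000 + 56.6923 + 33.0000 + 45.2308 = 316.9231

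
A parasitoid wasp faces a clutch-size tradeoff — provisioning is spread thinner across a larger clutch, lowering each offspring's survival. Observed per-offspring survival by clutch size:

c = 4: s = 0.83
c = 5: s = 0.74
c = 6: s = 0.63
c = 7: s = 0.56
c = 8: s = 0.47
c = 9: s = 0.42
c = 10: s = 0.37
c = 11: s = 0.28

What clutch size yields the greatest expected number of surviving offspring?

Expected surviving offspring = c × s(c):
  c=4: 4 × 0.83 = 3.320
  c=5: 5 × 0.74 = 3.700
  c=6: 6 × 0.63 = 3.780
  c=7: 7 × 0.56 = 3.920
  c=8: 8 × 0.47 = 3.760
  c=9: 9 × 0.42 = 3.780
  c=10: 10 × 0.37 = 3.700
  c=11: 11 × 0.28 = 3.080
Maximum at c = 7 (3.920 surviving offspring).

7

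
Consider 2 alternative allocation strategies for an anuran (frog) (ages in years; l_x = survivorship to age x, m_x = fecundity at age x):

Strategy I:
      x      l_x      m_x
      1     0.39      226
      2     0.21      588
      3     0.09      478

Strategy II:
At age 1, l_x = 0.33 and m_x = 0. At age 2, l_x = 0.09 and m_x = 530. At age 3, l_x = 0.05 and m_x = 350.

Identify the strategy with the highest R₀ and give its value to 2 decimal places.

Strategy I: R₀ = 0.39×226 + 0.21×588 + 0.09×478 = 254.6400
Strategy II: R₀ = 0.33×0 + 0.09×530 + 0.05×350 = 65.2000
Highest R₀: strategy I with 254.6400.

254.64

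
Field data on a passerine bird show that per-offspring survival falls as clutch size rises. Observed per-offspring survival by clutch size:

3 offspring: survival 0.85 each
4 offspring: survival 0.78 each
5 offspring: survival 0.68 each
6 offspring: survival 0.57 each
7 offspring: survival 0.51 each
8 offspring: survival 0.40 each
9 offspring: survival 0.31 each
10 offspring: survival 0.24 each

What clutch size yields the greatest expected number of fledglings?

Expected fledglings = c × s(c):
  c=3: 3 × 0.85 = 2.550
  c=4: 4 × 0.78 = 3.120
  c=5: 5 × 0.68 = 3.400
  c=6: 6 × 0.57 = 3.420
  c=7: 7 × 0.51 = 3.570
  c=8: 8 × 0.40 = 3.200
  c=9: 9 × 0.31 = 2.790
  c=10: 10 × 0.24 = 2.400
Maximum at c = 7 (3.570 fledglings).

7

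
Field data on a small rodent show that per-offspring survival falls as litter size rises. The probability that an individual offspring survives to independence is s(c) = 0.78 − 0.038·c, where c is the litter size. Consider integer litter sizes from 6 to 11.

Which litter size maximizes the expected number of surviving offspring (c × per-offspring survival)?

Expected surviving offspring = c × s(c):
  c=6: 6 × 0.552 = 3.312
  c=7: 7 × 0.514 = 3.598
  c=8: 8 × 0.476 = 3.808
  c=9: 9 × 0.438 = 3.942
  c=10: 10 × 0.400 = 4.000
  c=11: 11 × 0.362 = 3.982
Maximum at c = 10 (4.000 surviving offspring).

10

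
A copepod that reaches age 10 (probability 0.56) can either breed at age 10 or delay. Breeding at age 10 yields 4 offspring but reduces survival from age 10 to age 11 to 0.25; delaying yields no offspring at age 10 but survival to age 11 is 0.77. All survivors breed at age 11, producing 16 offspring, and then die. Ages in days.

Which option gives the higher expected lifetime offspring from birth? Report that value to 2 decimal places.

breed at age 10: R₀ = 0.56 × (4 + 0.25 × 16) = 0.56 × 8.0000 = 4.4800
delay to age 11: R₀ = 0.56 × (0.77 × 16) = 0.56 × 12.3200 = 6.8992
Higher: delay to age 11 (6.8992).

6.90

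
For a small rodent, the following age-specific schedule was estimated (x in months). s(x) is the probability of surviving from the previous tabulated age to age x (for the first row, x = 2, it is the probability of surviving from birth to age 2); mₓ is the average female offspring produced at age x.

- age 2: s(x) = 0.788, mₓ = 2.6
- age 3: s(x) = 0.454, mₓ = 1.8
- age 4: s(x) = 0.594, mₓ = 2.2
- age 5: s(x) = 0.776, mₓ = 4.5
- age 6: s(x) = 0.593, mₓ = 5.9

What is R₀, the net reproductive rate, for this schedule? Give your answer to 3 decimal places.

4.479

Survivorship from birth: l_x = s_2·s_3·…·s_x.
  l_2 = 0.78800
  l_3 = 0.35775
  l_4 = 0.21250
  l_5 = 0.16490
  l_6 = 0.09779
R₀ = Σ l_x mₓ:
  age 2: 0.78800 × 2.6 = 2.0488
  age 3: 0.35775 × 1.8 = 0.6440
  age 4: 0.21250 × 2.2 = 0.4675
  age 5: 0.16490 × 4.5 = 0.7420
  age 6: 0.09779 × 5.9 = 0.5770
R₀ = 2.0488 + 0.6440 + 0.4675 + 0.7420 + 0.5770 = 4.4793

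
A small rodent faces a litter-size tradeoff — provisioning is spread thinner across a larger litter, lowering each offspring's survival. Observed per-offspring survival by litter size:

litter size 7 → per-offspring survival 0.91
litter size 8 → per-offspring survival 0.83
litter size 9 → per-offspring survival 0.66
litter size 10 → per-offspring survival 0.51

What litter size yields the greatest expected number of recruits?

Expected recruits = c × s(c):
  c=7: 7 × 0.91 = 6.370
  c=8: 8 × 0.83 = 6.640
  c=9: 9 × 0.66 = 5.940
  c=10: 10 × 0.51 = 5.100
Maximum at c = 8 (6.640 recruits).

8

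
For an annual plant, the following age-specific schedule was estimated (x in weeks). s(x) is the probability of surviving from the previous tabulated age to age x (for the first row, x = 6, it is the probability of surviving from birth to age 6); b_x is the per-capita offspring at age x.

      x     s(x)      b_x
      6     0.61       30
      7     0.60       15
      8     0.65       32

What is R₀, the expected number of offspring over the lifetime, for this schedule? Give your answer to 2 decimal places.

31.40

Survivorship from birth: l_x = s_6·s_7·…·s_x.
  l_6 = 0.61000
  l_7 = 0.36600
  l_8 = 0.23790
R₀ = Σ l_x b_x:
  age 6: 0.61000 × 30 = 18.3000
  age 7: 0.36600 × 15 = 5.4900
  age 8: 0.23790 × 32 = 7.6128
R₀ = 18.3000 + 5.4900 + 7.6128 = 31.4028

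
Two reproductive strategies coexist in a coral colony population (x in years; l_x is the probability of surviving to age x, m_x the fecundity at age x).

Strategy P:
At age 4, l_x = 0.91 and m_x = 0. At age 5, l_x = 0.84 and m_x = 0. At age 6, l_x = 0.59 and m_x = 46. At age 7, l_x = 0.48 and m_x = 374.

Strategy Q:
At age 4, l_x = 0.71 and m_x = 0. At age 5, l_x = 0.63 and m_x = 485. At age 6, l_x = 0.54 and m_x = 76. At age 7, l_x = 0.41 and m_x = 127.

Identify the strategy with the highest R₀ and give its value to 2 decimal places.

398.66

Strategy P: R₀ = 0.91×0 + 0.84×0 + 0.59×46 + 0.48×374 = 206.6600
Strategy Q: R₀ = 0.71×0 + 0.63×485 + 0.54×76 + 0.41×127 = 398.6600
Highest R₀: strategy Q with 398.6600.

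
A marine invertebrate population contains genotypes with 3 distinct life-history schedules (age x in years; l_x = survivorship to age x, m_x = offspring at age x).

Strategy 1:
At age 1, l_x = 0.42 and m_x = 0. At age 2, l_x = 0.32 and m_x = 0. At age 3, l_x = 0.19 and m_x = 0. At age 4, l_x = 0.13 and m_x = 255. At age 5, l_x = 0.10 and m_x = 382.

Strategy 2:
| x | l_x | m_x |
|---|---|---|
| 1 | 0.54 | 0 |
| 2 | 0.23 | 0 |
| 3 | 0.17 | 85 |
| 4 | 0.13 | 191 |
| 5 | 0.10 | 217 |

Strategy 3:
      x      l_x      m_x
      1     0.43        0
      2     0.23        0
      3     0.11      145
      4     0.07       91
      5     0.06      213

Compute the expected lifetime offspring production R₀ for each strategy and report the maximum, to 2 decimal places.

71.35

Strategy 1: R₀ = 0.42×0 + 0.32×0 + 0.19×0 + 0.13×255 + 0.10×382 = 71.3500
Strategy 2: R₀ = 0.54×0 + 0.23×0 + 0.17×85 + 0.13×191 + 0.10×217 = 60.9800
Strategy 3: R₀ = 0.43×0 + 0.23×0 + 0.11×145 + 0.07×91 + 0.06×213 = 35.1000
Highest R₀: strategy 1 with 71.3500.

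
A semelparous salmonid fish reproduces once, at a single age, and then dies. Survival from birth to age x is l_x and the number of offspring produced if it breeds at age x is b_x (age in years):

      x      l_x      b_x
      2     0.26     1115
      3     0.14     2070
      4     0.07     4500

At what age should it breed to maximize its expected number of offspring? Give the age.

4

Expected offspring if breeding at age x = l_x × b_x:
  age 2: 0.26 × 1115 = 289.900
  age 3: 0.14 × 2070 = 289.800
  age 4: 0.07 × 4500 = 315.000
Maximum at age 4 (315.000).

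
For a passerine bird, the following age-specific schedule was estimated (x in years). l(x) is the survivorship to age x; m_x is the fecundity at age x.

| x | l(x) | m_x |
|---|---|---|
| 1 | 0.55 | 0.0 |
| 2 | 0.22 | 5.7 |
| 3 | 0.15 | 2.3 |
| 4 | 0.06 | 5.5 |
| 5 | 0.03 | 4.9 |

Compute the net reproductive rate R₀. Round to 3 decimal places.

2.076

R₀ = Σ l(x) m_x:
  age 1: 0.55 × 0.0 = 0.0000
  age 2: 0.22 × 5.7 = 1.2540
  age 3: 0.15 × 2.3 = 0.3450
  age 4: 0.06 × 5.5 = 0.3300
  age 5: 0.03 × 4.9 = 0.1470
R₀ = 0.0000 + 1.2540 + 0.3450 + 0.3300 + 0.1470 = 2.0760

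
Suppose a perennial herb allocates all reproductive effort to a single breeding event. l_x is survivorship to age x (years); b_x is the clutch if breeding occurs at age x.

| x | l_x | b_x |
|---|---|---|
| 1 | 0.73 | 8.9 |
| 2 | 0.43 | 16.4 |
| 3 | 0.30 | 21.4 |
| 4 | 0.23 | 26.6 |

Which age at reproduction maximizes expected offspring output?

Expected offspring if breeding at age x = l_x × b_x:
  age 1: 0.73 × 8.9 = 6.497
  age 2: 0.43 × 16.4 = 7.052
  age 3: 0.30 × 21.4 = 6.420
  age 4: 0.23 × 26.6 = 6.118
Maximum at age 2 (7.052).

2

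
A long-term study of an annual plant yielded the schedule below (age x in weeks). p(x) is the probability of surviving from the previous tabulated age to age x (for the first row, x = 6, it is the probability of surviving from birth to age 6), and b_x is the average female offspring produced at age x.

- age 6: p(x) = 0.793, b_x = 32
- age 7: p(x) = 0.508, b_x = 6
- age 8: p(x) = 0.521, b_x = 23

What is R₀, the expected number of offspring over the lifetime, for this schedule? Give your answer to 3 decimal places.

Survivorship from birth: l_x = p_6·p_7·…·p_x.
  l_6 = 0.79300
  l_7 = 0.40284
  l_8 = 0.20988
R₀ = Σ l_x b_x:
  age 6: 0.79300 × 32 = 25.3760
  age 7: 0.40284 × 6 = 2.4170
  age 8: 0.20988 × 23 = 4.8272
R₀ = 25.3760 + 2.4170 + 4.8272 = 32.6203

32.620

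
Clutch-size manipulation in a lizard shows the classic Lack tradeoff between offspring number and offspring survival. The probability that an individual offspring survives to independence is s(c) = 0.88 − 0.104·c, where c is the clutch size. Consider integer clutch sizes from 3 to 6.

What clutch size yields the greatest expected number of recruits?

Expected recruits = c × s(c):
  c=3: 3 × 0.568 = 1.704
  c=4: 4 × 0.464 = 1.856
  c=5: 5 × 0.360 = 1.800
  c=6: 6 × 0.256 = 1.536
Maximum at c = 4 (1.856 recruits).

4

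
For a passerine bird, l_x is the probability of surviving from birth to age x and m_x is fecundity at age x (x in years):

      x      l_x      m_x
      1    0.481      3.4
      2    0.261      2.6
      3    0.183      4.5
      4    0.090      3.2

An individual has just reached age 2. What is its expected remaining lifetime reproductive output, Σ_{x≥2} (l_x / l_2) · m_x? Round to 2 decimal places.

l_2 = 0.261. Conditional survival from age 2 to x is l_x / l_2.
  x=2: (0.261/0.261) × 2.6 = 2.6000
  x=3: (0.183/0.261) × 4.5 = 3.1552
  x=4: (0.090/0.261) × 3.2 = 1.1034
Sum = 2.6000 + 3.1552 + 1.1034 = 6.8586

6.86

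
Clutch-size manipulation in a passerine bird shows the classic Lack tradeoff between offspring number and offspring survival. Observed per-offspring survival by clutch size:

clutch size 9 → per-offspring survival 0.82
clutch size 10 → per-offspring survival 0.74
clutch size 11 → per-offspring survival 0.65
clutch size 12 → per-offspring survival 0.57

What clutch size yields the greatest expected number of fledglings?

10

Expected fledglings = c × s(c):
  c=9: 9 × 0.82 = 7.380
  c=10: 10 × 0.74 = 7.400
  c=11: 11 × 0.65 = 7.150
  c=12: 12 × 0.57 = 6.840
Maximum at c = 10 (7.400 fledglings).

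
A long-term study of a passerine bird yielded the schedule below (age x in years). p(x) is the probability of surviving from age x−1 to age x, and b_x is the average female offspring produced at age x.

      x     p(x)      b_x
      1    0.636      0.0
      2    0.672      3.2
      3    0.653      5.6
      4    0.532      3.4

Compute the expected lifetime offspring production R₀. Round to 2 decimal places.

3.44

Survivorship from birth: l_x = p_1·p_2·…·p_x.
  l_1 = 0.63600
  l_2 = 0.42739
  l_3 = 0.27909
  l_4 = 0.14847
R₀ = Σ l_x b_x:
  age 1: 0.63600 × 0.0 = 0.0000
  age 2: 0.42739 × 3.2 = 1.3676
  age 3: 0.27909 × 5.6 = 1.5629
  age 4: 0.14847 × 3.4 = 0.5048
R₀ = 0.0000 + 1.3676 + 1.5629 + 0.5048 = 3.4353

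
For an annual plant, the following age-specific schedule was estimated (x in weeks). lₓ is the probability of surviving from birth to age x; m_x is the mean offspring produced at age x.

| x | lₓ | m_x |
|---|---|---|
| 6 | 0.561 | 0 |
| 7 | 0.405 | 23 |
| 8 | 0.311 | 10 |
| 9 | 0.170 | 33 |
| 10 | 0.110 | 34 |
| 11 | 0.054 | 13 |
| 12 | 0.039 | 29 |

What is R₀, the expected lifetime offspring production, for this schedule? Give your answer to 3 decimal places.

R₀ = Σ lₓ m_x:
  age 6: 0.561 × 0 = 0.0000
  age 7: 0.405 × 23 = 9.3150
  age 8: 0.311 × 10 = 3.1100
  age 9: 0.170 × 33 = 5.6100
  age 10: 0.110 × 34 = 3.7400
  age 11: 0.054 × 13 = 0.7020
  age 12: 0.039 × 29 = 1.1310
R₀ = 0.0000 + 9.3150 + 3.1100 + 5.6100 + 3.7400 + 0.7020 + 1.1310 = 23.6080

23.608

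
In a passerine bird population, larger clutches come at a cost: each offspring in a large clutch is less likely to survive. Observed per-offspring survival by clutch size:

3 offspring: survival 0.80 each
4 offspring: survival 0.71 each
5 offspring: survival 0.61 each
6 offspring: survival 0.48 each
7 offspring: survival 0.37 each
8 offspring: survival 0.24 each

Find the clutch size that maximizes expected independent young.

5

Expected independent young = c × s(c):
  c=3: 3 × 0.80 = 2.400
  c=4: 4 × 0.71 = 2.840
  c=5: 5 × 0.61 = 3.050
  c=6: 6 × 0.48 = 2.880
  c=7: 7 × 0.37 = 2.590
  c=8: 8 × 0.24 = 1.920
Maximum at c = 5 (3.050 independent young).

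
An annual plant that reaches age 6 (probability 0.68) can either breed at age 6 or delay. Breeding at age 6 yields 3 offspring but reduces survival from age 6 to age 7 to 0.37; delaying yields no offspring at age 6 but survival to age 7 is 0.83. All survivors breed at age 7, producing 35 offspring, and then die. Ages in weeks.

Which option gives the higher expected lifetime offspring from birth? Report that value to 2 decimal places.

19.75

breed at age 6: R₀ = 0.68 × (3 + 0.37 × 35) = 0.68 × 15.9500 = 10.8460
delay to age 7: R₀ = 0.68 × (0.83 × 35) = 0.68 × 29.0500 = 19.7540
Higher: delay to age 7 (19.7540).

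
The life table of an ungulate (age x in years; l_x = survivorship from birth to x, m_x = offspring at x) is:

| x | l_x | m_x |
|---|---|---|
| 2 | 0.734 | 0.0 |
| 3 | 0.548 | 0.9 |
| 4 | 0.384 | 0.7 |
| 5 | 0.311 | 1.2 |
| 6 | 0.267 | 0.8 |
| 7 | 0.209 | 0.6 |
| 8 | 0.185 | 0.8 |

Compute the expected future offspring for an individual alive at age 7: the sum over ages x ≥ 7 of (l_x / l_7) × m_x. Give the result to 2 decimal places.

1.31

l_7 = 0.209. Conditional survival from age 7 to x is l_x / l_7.
  x=7: (0.209/0.209) × 0.6 = 0.6000
  x=8: (0.185/0.209) × 0.8 = 0.7081
Sum = 0.6000 + 0.7081 = 1.3081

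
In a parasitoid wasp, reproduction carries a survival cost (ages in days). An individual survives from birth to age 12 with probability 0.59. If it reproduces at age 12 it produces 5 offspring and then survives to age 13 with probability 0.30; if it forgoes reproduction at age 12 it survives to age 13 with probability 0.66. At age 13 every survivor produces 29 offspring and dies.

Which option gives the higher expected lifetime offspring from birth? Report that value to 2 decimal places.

11.29

breed at age 12: R₀ = 0.59 × (5 + 0.30 × 29) = 0.59 × 13.7000 = 8.0830
delay to age 13: R₀ = 0.59 × (0.66 × 29) = 0.59 × 19.1400 = 11.2926
Higher: delay to age 13 (11.2926).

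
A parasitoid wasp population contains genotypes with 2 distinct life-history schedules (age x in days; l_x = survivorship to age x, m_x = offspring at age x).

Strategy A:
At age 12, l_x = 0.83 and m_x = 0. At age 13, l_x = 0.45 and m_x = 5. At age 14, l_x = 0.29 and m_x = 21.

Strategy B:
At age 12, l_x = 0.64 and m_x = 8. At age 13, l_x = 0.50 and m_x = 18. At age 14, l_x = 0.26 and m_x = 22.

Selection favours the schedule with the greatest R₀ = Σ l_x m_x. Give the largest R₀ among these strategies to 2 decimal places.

19.84

Strategy A: R₀ = 0.83×0 + 0.45×5 + 0.29×21 = 8.3400
Strategy B: R₀ = 0.64×8 + 0.50×18 + 0.26×22 = 19.8400
Highest R₀: strategy B with 19.8400.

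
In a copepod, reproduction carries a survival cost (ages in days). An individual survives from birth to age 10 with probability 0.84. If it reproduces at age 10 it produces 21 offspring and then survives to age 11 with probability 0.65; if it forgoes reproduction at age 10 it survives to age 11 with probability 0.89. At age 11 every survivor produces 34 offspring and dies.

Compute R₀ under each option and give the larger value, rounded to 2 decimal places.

breed at age 10: R₀ = 0.84 × (21 + 0.65 × 34) = 0.84 × 43.1000 = 36.2040
delay to age 11: R₀ = 0.84 × (0.89 × 34) = 0.84 × 30.2600 = 25.4184
Higher: breed at age 10 (36.2040).

36.20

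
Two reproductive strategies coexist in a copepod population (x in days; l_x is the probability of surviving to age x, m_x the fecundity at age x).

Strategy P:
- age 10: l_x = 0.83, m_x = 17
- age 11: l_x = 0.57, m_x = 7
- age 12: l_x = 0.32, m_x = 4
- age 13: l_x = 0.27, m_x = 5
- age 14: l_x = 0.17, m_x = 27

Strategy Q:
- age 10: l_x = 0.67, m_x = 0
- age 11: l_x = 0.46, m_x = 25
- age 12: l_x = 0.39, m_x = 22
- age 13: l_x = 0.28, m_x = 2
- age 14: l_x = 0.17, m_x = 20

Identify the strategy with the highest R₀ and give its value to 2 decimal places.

25.32

Strategy P: R₀ = 0.83×17 + 0.57×7 + 0.32×4 + 0.27×5 + 0.17×27 = 25.3200
Strategy Q: R₀ = 0.67×0 + 0.46×25 + 0.39×22 + 0.28×2 + 0.17×20 = 24.0400
Highest R₀: strategy P with 25.3200.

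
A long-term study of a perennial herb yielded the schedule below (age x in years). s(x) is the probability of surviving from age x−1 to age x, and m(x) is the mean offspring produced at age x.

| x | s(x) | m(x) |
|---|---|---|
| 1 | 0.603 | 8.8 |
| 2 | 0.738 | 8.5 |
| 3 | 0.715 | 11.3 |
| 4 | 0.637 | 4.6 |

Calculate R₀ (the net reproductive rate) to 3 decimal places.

13.617

Survivorship from birth: l_x = s_1·s_2·…·s_x.
  l_1 = 0.60300
  l_2 = 0.44501
  l_3 = 0.31819
  l_4 = 0.20268
R₀ = Σ l_x m(x):
  age 1: 0.60300 × 8.8 = 5.3064
  age 2: 0.44501 × 8.5 = 3.7826
  age 3: 0.31819 × 11.3 = 3.5955
  age 4: 0.20268 × 4.6 = 0.9323
R₀ = 5.3064 + 3.7826 + 3.5955 + 0.9323 = 13.6169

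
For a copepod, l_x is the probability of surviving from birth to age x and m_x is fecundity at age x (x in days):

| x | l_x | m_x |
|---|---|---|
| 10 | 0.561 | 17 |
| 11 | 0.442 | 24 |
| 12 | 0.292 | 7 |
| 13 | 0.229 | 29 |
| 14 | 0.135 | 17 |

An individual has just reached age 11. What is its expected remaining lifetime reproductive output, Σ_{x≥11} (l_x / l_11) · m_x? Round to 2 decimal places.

48.84

l_11 = 0.442. Conditional survival from age 11 to x is l_x / l_11.
  x=11: (0.442/0.442) × 24 = 24.0000
  x=12: (0.292/0.442) × 7 = 4.6244
  x=13: (0.229/0.442) × 29 = 15.0249
  x=14: (0.135/0.442) × 17 = 5.1923
Sum = 24.0000 + 4.6244 + 15.0249 + 5.1923 = 48.8416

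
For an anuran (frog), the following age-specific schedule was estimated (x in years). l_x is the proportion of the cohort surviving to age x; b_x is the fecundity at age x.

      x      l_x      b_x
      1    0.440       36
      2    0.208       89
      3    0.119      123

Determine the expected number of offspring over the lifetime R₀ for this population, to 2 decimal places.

48.99

R₀ = Σ l_x b_x:
  age 1: 0.440 × 36 = 15.8400
  age 2: 0.208 × 89 = 18.5120
  age 3: 0.119 × 123 = 14.6370
R₀ = 15.8400 + 18.5120 + 14.6370 = 48.9890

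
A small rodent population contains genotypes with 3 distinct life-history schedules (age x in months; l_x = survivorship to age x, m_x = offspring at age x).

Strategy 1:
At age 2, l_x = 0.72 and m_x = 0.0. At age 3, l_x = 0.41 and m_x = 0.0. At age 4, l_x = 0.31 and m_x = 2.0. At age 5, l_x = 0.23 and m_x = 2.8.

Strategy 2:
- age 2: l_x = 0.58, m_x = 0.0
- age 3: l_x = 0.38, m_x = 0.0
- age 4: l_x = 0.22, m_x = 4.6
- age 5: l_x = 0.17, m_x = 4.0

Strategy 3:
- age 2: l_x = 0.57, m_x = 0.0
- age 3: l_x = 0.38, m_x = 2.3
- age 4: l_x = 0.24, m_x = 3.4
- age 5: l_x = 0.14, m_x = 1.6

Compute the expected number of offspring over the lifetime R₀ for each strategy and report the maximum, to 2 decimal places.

Strategy 1: R₀ = 0.72×0.0 + 0.41×0.0 + 0.31×2.0 + 0.23×2.8 = 1.2640
Strategy 2: R₀ = 0.58×0.0 + 0.38×0.0 + 0.22×4.6 + 0.17×4.0 = 1.6920
Strategy 3: R₀ = 0.57×0.0 + 0.38×2.3 + 0.24×3.4 + 0.14×1.6 = 1.9140
Highest R₀: strategy 3 with 1.9140.

1.91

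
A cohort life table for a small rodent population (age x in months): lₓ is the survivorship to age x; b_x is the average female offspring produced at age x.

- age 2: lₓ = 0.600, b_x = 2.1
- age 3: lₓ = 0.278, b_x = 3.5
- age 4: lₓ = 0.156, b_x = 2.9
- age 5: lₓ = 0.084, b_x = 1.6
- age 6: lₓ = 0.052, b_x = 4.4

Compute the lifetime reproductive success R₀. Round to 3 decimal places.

3.049

R₀ = Σ lₓ b_x:
  age 2: 0.600 × 2.1 = 1.2600
  age 3: 0.278 × 3.5 = 0.9730
  age 4: 0.156 × 2.9 = 0.4524
  age 5: 0.084 × 1.6 = 0.1344
  age 6: 0.052 × 4.4 = 0.2288
R₀ = 1.2600 + 0.9730 + 0.4524 + 0.1344 + 0.2288 = 3.0486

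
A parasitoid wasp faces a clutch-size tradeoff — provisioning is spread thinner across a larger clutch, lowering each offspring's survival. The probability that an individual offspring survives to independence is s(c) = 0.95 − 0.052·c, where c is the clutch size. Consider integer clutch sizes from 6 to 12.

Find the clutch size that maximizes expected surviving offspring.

Expected surviving offspring = c × s(c):
  c=6: 6 × 0.638 = 3.828
  c=7: 7 × 0.586 = 4.102
  c=8: 8 × 0.534 = 4.272
  c=9: 9 × 0.482 = 4.338
  c=10: 10 × 0.430 = 4.300
  c=11: 11 × 0.378 = 4.158
  c=12: 12 × 0.326 = 3.912
Maximum at c = 9 (4.338 surviving offspring).

9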